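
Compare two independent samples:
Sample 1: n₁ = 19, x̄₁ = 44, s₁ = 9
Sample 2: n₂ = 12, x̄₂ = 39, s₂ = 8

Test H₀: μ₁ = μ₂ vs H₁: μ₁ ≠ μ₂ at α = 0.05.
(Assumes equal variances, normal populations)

Pooled variance: s²_p = [18×9² + 11×8²]/(29) = 74.5517
s_p = 8.6343
SE = s_p×√(1/n₁ + 1/n₂) = 8.6343×√(1/19 + 1/12) = 3.1838
t = (x̄₁ - x̄₂)/SE = (44 - 39)/3.1838 = 1.5705
df = 29, t-critical = ±2.045
Decision: fail to reject H₀

Answer: t = 1.5705, fail to reject H₀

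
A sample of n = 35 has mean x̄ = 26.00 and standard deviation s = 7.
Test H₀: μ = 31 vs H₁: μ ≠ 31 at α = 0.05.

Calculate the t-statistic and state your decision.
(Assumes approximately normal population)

Answer: t = -4.2258, reject H₀

Derivation:
df = n - 1 = 34
SE = s/√n = 7/√35 = 1.1832
t = (x̄ - μ₀)/SE = (26.00 - 31)/1.1832 = -4.2258
Critical value: t_{0.025,34} = ±2.032
p-value ≈ 0.0002
Decision: reject H₀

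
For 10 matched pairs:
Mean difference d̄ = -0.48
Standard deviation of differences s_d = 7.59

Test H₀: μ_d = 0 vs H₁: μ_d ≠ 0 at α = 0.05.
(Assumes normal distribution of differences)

Answer: t = -0.2000, fail to reject H₀

Derivation:
df = n - 1 = 9
SE = s_d/√n = 7.59/√10 = 2.4002
t = d̄/SE = -0.48/2.4002 = -0.2000
Critical value: t_{0.025,9} = ±2.262
p-value ≈ 0.8459
Decision: fail to reject H₀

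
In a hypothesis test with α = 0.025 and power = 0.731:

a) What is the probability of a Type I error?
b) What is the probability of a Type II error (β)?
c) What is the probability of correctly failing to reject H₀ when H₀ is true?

Answer: a) 0.025, b) 0.269, c) 0.975

Derivation:
a) Type I error probability = α = 0.025
b) Power = P(reject H₀ | H₁ true) = 1 - β = 0.731, so Type II error probability = β = 1 - Power = 0.269
c) P(fail to reject H₀ | H₀ true) = 1 - α = 0.975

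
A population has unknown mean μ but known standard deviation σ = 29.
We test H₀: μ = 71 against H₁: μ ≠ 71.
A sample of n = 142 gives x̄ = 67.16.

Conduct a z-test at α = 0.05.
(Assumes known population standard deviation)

Standard error: SE = σ/√n = 29/√142 = 2.4336
z-statistic: z = (x̄ - μ₀)/SE = (67.16 - 71)/2.4336 = -1.5779
Critical value: ±1.960
p-value = 0.1146
Decision: fail to reject H₀

Answer: z = -1.5779, fail to reject H₀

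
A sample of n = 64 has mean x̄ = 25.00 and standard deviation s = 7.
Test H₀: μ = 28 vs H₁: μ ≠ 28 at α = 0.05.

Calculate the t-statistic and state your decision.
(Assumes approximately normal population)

Answer: t = -3.4286, reject H₀

Derivation:
df = n - 1 = 63
SE = s/√n = 7/√64 = 0.8750
t = (x̄ - μ₀)/SE = (25.00 - 28)/0.8750 = -3.4286
Critical value: t_{0.025,63} = ±1.998
p-value ≈ 0.0011
Decision: reject H₀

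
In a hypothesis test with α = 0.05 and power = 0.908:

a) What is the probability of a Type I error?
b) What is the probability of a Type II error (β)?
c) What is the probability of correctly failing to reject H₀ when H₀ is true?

a) Type I error probability = α = 0.05
b) Power = P(reject H₀ | H₁ true) = 1 - β = 0.908, so Type II error probability = β = 1 - Power = 0.092
c) P(fail to reject H₀ | H₀ true) = 1 - α = 0.95

Answer: a) 0.05, b) 0.092, c) 0.95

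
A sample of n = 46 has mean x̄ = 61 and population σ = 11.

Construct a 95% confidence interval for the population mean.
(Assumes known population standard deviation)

Answer: (57.8211, 64.1789)

Derivation:
Confidence level: 95%, α = 0.05
z_0.025 = 1.960
SE = σ/√n = 11/√46 = 1.6219
Margin of error = 1.960 × 1.6219 = 3.1789
CI: x̄ ± margin = 61 ± 3.1789
CI: (57.8211, 64.1789)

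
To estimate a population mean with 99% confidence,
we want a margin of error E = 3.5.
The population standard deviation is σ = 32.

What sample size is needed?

z_0.005 = 2.576
n = (z×σ/E)² = (2.576×32/3.5)²
n = 554.6967
Round up: n = 555

Answer: n = 555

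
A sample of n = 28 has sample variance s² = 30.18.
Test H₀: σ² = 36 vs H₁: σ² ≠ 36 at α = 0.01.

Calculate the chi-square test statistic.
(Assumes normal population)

df = n - 1 = 27
χ² = (n-1)s²/σ₀² = 27×30.18/36 = 22.6350
Critical values: χ²_{0.995,27} = 11.808, χ²_{0.005,27} = 49.645
Rejection region: χ² < 11.808 or χ² > 49.645
Decision: fail to reject H₀

Answer: χ² = 22.6350, fail to reject H₀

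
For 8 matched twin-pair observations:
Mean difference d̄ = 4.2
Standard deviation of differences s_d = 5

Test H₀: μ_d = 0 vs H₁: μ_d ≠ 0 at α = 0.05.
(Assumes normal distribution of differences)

df = n - 1 = 7
SE = s_d/√n = 5/√8 = 1.7678
t = d̄/SE = 4.2/1.7678 = 2.3758
Critical value: t_{0.025,7} = ±2.365
p-value ≈ 0.0492
Decision: reject H₀

Answer: t = 2.3758, reject H₀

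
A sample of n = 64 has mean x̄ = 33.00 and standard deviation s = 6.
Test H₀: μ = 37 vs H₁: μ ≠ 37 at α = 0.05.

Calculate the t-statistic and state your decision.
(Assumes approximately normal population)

Answer: t = -5.3333, reject H₀

Derivation:
df = n - 1 = 63
SE = s/√n = 6/√64 = 0.7500
t = (x̄ - μ₀)/SE = (33.00 - 37)/0.7500 = -5.3333
Critical value: t_{0.025,63} = ±1.998
p-value < 0.0001
Decision: reject H₀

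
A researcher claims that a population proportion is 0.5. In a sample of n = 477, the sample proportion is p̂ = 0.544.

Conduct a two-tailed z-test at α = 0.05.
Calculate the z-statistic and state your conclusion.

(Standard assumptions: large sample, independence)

H₀: p = 0.5, H₁: p ≠ 0.5
Standard error: SE = √(p₀(1-p₀)/n) = √(0.5×0.5/477) = 0.022893
z-statistic: z = (p̂ - p₀)/SE = (0.544 - 0.5)/0.022893 = 1.9220
Critical value: z_0.025 = ±1.960
p-value = 0.0546
Decision: fail to reject H₀ at α = 0.05

Answer: z = 1.9220, fail to reject H₀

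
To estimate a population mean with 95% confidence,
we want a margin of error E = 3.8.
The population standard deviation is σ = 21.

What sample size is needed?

z_0.025 = 1.960
n = (z×σ/E)² = (1.960×21/3.8)²
n = 117.3231
Round up: n = 118

Answer: n = 118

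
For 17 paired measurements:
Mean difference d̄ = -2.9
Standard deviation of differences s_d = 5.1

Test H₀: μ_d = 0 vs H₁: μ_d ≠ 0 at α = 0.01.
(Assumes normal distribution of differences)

df = n - 1 = 16
SE = s_d/√n = 5.1/√17 = 1.2369
t = d̄/SE = -2.9/1.2369 = -2.3446
Critical value: t_{0.005,16} = ±2.921
p-value ≈ 0.0323
Decision: fail to reject H₀

Answer: t = -2.3446, fail to reject H₀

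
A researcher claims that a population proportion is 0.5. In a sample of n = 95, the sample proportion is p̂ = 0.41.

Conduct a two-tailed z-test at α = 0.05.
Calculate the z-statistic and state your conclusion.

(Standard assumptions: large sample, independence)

Answer: z = -1.7544, fail to reject H₀

Derivation:
H₀: p = 0.5, H₁: p ≠ 0.5
Standard error: SE = √(p₀(1-p₀)/n) = √(0.5×0.5/95) = 0.051299
z-statistic: z = (p̂ - p₀)/SE = (0.41 - 0.5)/0.051299 = -1.7544
Critical value: z_0.025 = ±1.960
p-value = 0.0794
Decision: fail to reject H₀ at α = 0.05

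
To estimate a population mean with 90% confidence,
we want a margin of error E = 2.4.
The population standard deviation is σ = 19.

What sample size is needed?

z_0.05 = 1.645
n = (z×σ/E)² = (1.645×19/2.4)²
n = 169.5964
Round up: n = 170

Answer: n = 170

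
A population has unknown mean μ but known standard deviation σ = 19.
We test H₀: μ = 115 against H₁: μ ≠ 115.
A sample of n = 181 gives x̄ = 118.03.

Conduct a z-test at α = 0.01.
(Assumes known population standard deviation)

Answer: z = 2.1454, fail to reject H₀

Derivation:
Standard error: SE = σ/√n = 19/√181 = 1.4123
z-statistic: z = (x̄ - μ₀)/SE = (118.03 - 115)/1.4123 = 2.1454
Critical value: ±2.576
p-value = 0.0319
Decision: fail to reject H₀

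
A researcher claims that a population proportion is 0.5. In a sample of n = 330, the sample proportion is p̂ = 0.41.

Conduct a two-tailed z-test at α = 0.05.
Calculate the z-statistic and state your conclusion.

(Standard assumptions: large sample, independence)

Answer: z = -3.2699, reject H₀

Derivation:
H₀: p = 0.5, H₁: p ≠ 0.5
Standard error: SE = √(p₀(1-p₀)/n) = √(0.5×0.5/330) = 0.027524
z-statistic: z = (p̂ - p₀)/SE = (0.41 - 0.5)/0.027524 = -3.2699
Critical value: z_0.025 = ±1.960
p-value = 0.0011
Decision: reject H₀ at α = 0.05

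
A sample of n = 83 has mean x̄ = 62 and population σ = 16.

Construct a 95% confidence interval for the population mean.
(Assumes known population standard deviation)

Answer: (58.5578, 65.4422)

Derivation:
Confidence level: 95%, α = 0.05
z_0.025 = 1.960
SE = σ/√n = 16/√83 = 1.7562
Margin of error = 1.960 × 1.7562 = 3.4422
CI: x̄ ± margin = 62 ± 3.4422
CI: (58.5578, 65.4422)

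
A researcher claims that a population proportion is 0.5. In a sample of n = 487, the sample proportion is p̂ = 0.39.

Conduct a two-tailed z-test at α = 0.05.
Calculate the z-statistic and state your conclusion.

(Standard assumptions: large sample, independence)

Answer: z = -4.8550, reject H₀

Derivation:
H₀: p = 0.5, H₁: p ≠ 0.5
Standard error: SE = √(p₀(1-p₀)/n) = √(0.5×0.5/487) = 0.022657
z-statistic: z = (p̂ - p₀)/SE = (0.39 - 0.5)/0.022657 = -4.8550
Critical value: z_0.025 = ±1.960
p-value < 0.0001
Decision: reject H₀ at α = 0.05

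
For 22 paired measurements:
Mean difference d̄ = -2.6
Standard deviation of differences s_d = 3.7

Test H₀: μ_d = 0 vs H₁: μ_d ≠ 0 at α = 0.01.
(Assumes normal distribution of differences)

df = n - 1 = 21
SE = s_d/√n = 3.7/√22 = 0.7888
t = d̄/SE = -2.6/0.7888 = -3.2961
Critical value: t_{0.005,21} = ±2.831
p-value ≈ 0.0034
Decision: reject H₀

Answer: t = -3.2961, reject H₀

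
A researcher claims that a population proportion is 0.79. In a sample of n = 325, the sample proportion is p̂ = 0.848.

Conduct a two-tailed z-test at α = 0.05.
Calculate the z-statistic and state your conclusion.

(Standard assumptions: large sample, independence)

H₀: p = 0.79, H₁: p ≠ 0.79
Standard error: SE = √(p₀(1-p₀)/n) = √(0.79×0.21/325) = 0.022593
z-statistic: z = (p̂ - p₀)/SE = (0.848 - 0.79)/0.022593 = 2.5672
Critical value: z_0.025 = ±1.960
p-value = 0.0103
Decision: reject H₀ at α = 0.05

Answer: z = 2.5672, reject H₀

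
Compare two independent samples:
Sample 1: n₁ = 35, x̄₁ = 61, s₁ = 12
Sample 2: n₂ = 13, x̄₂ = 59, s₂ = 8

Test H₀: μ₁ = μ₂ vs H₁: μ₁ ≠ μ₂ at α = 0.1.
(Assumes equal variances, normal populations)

Answer: t = 0.5549, fail to reject H₀

Derivation:
Pooled variance: s²_p = [34×12² + 12×8²]/(46) = 123.1304
s_p = 11.0964
SE = s_p×√(1/n₁ + 1/n₂) = 11.0964×√(1/35 + 1/13) = 3.6041
t = (x̄₁ - x̄₂)/SE = (61 - 59)/3.6041 = 0.5549
df = 46, t-critical = ±1.679
Decision: fail to reject H₀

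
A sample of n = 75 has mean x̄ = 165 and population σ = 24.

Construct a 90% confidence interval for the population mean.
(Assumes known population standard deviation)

Answer: (160.4412, 169.5588)

Derivation:
Confidence level: 90%, α = 0.1
z_0.05 = 1.645
SE = σ/√n = 24/√75 = 2.7713
Margin of error = 1.645 × 2.7713 = 4.5588
CI: x̄ ± margin = 165 ± 4.5588
CI: (160.4412, 169.5588)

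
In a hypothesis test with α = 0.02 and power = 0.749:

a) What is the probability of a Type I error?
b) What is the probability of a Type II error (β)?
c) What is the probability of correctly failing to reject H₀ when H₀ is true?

Answer: a) 0.02, b) 0.251, c) 0.98

Derivation:
a) Type I error probability = α = 0.02
b) Power = P(reject H₀ | H₁ true) = 1 - β = 0.749, so Type II error probability = β = 1 - Power = 0.251
c) P(fail to reject H₀ | H₀ true) = 1 - α = 0.98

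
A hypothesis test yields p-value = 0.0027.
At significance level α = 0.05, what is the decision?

Answer: reject H₀

Derivation:
Compare p-value to α:
0.0027 < 0.05
Decision: reject H₀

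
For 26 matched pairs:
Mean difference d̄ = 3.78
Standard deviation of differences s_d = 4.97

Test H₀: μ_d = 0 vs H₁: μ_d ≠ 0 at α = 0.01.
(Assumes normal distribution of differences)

Answer: t = 3.8781, reject H₀

Derivation:
df = n - 1 = 25
SE = s_d/√n = 4.97/√26 = 0.9747
t = d̄/SE = 3.78/0.9747 = 3.8781
Critical value: t_{0.005,25} = ±2.787
p-value ≈ 0.0007
Decision: reject H₀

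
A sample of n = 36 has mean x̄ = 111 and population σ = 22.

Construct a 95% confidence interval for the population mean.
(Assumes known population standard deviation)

Answer: (103.8133, 118.1867)

Derivation:
Confidence level: 95%, α = 0.05
z_0.025 = 1.960
SE = σ/√n = 22/√36 = 3.6667
Margin of error = 1.960 × 3.6667 = 7.1867
CI: x̄ ± margin = 111 ± 7.1867
CI: (103.8133, 118.1867)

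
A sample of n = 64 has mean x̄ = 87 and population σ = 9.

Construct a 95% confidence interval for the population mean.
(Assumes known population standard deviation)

Confidence level: 95%, α = 0.05
z_0.025 = 1.960
SE = σ/√n = 9/√64 = 1.1250
Margin of error = 1.960 × 1.1250 = 2.2050
CI: x̄ ± margin = 87 ± 2.2050
CI: (84.7950, 89.2050)

Answer: (84.7950, 89.2050)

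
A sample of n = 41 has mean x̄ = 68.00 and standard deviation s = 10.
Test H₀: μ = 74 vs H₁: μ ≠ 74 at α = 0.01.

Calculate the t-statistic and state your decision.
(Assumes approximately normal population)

Answer: t = -3.8420, reject H₀

Derivation:
df = n - 1 = 40
SE = s/√n = 10/√41 = 1.5617
t = (x̄ - μ₀)/SE = (68.00 - 74)/1.5617 = -3.8420
Critical value: t_{0.005,40} = ±2.704
p-value ≈ 0.0004
Decision: reject H₀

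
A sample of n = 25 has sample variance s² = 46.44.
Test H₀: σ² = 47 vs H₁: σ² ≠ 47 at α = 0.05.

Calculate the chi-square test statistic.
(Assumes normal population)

df = n - 1 = 24
χ² = (n-1)s²/σ₀² = 24×46.44/47 = 23.7140
Critical values: χ²_{0.975,24} = 12.401, χ²_{0.025,24} = 39.364
Rejection region: χ² < 12.401 or χ² > 39.364
Decision: fail to reject H₀

Answer: χ² = 23.7140, fail to reject H₀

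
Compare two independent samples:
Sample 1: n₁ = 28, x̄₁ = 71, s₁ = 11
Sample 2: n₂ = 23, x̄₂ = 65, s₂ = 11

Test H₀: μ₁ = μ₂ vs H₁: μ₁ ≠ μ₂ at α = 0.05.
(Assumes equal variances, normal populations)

Answer: t = 1.9383, fail to reject H₀

Derivation:
Pooled variance: s²_p = [27×11² + 22×11²]/(49) = 121.0000
s_p = 11.0000
SE = s_p×√(1/n₁ + 1/n₂) = 11.0000×√(1/28 + 1/23) = 3.0955
t = (x̄₁ - x̄₂)/SE = (71 - 65)/3.0955 = 1.9383
df = 49, t-critical = ±2.010
Decision: fail to reject H₀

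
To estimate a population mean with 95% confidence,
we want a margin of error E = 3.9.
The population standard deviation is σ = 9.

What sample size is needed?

z_0.025 = 1.960
n = (z×σ/E)² = (1.960×9/3.9)²
n = 20.4582
Round up: n = 21

Answer: n = 21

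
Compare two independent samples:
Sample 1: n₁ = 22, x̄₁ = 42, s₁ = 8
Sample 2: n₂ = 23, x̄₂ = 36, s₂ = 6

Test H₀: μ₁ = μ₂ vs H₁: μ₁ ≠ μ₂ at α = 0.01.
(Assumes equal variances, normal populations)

Pooled variance: s²_p = [21×8² + 22×6²]/(43) = 49.6744
s_p = 7.0480
SE = s_p×√(1/n₁ + 1/n₂) = 7.0480×√(1/22 + 1/23) = 2.1018
t = (x̄₁ - x̄₂)/SE = (42 - 36)/2.1018 = 2.8547
df = 43, t-critical = ±2.695
Decision: reject H₀

Answer: t = 2.8547, reject H₀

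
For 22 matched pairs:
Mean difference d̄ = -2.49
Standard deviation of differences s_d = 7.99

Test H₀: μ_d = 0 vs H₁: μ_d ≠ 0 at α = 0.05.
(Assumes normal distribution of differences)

df = n - 1 = 21
SE = s_d/√n = 7.99/√22 = 1.7035
t = d̄/SE = -2.49/1.7035 = -1.4617
Critical value: t_{0.025,21} = ±2.080
p-value ≈ 0.1586
Decision: fail to reject H₀

Answer: t = -1.4617, fail to reject H₀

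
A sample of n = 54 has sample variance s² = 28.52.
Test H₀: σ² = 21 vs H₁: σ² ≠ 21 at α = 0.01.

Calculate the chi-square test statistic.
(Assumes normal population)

df = n - 1 = 53
χ² = (n-1)s²/σ₀² = 53×28.52/21 = 71.9790
Critical values: χ²_{0.995,53} = 30.230, χ²_{0.005,53} = 83.253
Rejection region: χ² < 30.230 or χ² > 83.253
Decision: fail to reject H₀

Answer: χ² = 71.9790, fail to reject H₀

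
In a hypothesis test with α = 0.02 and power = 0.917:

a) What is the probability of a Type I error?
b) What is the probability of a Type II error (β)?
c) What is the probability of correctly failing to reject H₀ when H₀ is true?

a) Type I error probability = α = 0.02
b) Power = P(reject H₀ | H₁ true) = 1 - β = 0.917, so Type II error probability = β = 1 - Power = 0.083
c) P(fail to reject H₀ | H₀ true) = 1 - α = 0.98

Answer: a) 0.02, b) 0.083, c) 0.98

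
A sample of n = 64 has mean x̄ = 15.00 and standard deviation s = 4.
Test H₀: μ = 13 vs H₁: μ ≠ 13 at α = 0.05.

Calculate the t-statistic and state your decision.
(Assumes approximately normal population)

Answer: t = 4.0000, reject H₀

Derivation:
df = n - 1 = 63
SE = s/√n = 4/√64 = 0.5000
t = (x̄ - μ₀)/SE = (15.00 - 13)/0.5000 = 4.0000
Critical value: t_{0.025,63} = ±1.998
p-value ≈ 0.0002
Decision: reject H₀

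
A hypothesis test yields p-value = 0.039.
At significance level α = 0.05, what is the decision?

Compare p-value to α:
0.039 < 0.05
Decision: reject H₀

Answer: reject H₀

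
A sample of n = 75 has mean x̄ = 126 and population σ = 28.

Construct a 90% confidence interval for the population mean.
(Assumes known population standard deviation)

Confidence level: 90%, α = 0.1
z_0.05 = 1.645
SE = σ/√n = 28/√75 = 3.2332
Margin of error = 1.645 × 3.2332 = 5.3186
CI: x̄ ± margin = 126 ± 5.3186
CI: (120.6814, 131.3186)

Answer: (120.6814, 131.3186)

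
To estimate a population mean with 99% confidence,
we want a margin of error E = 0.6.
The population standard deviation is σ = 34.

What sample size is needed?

z_0.005 = 2.576
n = (z×σ/E)² = (2.576×34/0.6)²
n = 21308.2140
Round up: n = 21309

Answer: n = 21309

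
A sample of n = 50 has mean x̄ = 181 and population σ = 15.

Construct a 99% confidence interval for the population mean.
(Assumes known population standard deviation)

Confidence level: 99%, α = 0.01
z_0.005 = 2.576
SE = σ/√n = 15/√50 = 2.1213
Margin of error = 2.576 × 2.1213 = 5.4645
CI: x̄ ± margin = 181 ± 5.4645
CI: (175.5355, 186.4645)

Answer: (175.5355, 186.4645)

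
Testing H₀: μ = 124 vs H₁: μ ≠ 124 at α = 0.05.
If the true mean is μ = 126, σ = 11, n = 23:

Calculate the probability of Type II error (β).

Answer: β ≈ 0.8594

Derivation:
SE = σ/√n = 11/√23 = 2.2937
Critical values: μ₀ ± z_0.025×SE = 124 ± 1.960×2.2937
Acceptance region: (119.5043, 128.4957)
Under H₁ (μ = 126): z_high = (128.4957 - 126)/2.2937 = 1.0881, z_low = (119.5043 - 126)/2.2937 = -2.8320
β = P(not reject | H₁) = Φ(1.0881) - Φ(-2.8320) ≈ 0.8594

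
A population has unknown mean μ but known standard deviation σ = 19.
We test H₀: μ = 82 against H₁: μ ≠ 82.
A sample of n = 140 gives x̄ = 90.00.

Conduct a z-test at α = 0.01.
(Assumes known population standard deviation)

Standard error: SE = σ/√n = 19/√140 = 1.6058
z-statistic: z = (x̄ - μ₀)/SE = (90.00 - 82)/1.6058 = 4.9819
Critical value: ±2.576
p-value < 0.0001
Decision: reject H₀

Answer: z = 4.9819, reject H₀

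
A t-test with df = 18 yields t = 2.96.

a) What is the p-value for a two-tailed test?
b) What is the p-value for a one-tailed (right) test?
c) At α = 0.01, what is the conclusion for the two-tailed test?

Using t-distribution with df = 18:
a) Two-tailed: p = 2×P(T > 2.96) = 0.0084
b) One-tailed: p = P(T > 2.96) = 0.0042
c) 0.0084 < 0.01, reject H₀

Answer: a) 0.0084, b) 0.0042, c) reject H₀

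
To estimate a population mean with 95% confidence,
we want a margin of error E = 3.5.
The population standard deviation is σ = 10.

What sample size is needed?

Answer: n = 32

Derivation:
z_0.025 = 1.960
n = (z×σ/E)² = (1.960×10/3.5)²
n = 31.3600
Round up: n = 32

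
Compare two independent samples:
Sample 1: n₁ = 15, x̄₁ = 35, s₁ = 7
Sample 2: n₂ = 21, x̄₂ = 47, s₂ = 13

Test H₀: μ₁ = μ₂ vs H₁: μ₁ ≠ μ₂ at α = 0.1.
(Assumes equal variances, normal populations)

Answer: t = -3.2460, reject H₀

Derivation:
Pooled variance: s²_p = [14×7² + 20×13²]/(34) = 119.5882
s_p = 10.9356
SE = s_p×√(1/n₁ + 1/n₂) = 10.9356×√(1/15 + 1/21) = 3.6969
t = (x̄₁ - x̄₂)/SE = (35 - 47)/3.6969 = -3.2460
df = 34, t-critical = ±1.691
Decision: reject H₀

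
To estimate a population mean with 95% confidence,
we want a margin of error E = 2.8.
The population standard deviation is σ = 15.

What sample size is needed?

z_0.025 = 1.960
n = (z×σ/E)² = (1.960×15/2.8)²
n = 110.2500
Round up: n = 111

Answer: n = 111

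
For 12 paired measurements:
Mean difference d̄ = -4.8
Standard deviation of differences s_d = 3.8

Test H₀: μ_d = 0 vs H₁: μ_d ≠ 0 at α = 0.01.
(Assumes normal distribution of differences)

Answer: t = -4.3756, reject H₀

Derivation:
df = n - 1 = 11
SE = s_d/√n = 3.8/√12 = 1.0970
t = d̄/SE = -4.8/1.0970 = -4.3756
Critical value: t_{0.005,11} = ±3.106
p-value ≈ 0.0011
Decision: reject H₀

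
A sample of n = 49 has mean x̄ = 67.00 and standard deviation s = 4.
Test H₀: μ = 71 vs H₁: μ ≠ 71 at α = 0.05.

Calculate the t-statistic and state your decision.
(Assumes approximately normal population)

Answer: t = -7.0004, reject H₀

Derivation:
df = n - 1 = 48
SE = s/√n = 4/√49 = 0.5714
t = (x̄ - μ₀)/SE = (67.00 - 71)/0.5714 = -7.0004
Critical value: t_{0.025,48} = ±2.011
p-value < 0.0001
Decision: reject H₀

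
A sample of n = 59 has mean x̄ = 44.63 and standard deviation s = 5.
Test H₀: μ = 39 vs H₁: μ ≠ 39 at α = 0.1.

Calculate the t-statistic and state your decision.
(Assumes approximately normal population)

df = n - 1 = 58
SE = s/√n = 5/√59 = 0.6509
t = (x̄ - μ₀)/SE = (44.63 - 39)/0.6509 = 8.6496
Critical value: t_{0.05,58} = ±1.672
p-value < 0.0001
Decision: reject H₀

Answer: t = 8.6496, reject H₀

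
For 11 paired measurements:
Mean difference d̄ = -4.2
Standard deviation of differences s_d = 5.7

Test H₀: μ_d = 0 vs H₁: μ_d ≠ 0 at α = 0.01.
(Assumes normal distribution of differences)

Answer: t = -2.4438, fail to reject H₀

Derivation:
df = n - 1 = 10
SE = s_d/√n = 5.7/√11 = 1.7186
t = d̄/SE = -4.2/1.7186 = -2.4438
Critical value: t_{0.005,10} = ±3.169
p-value ≈ 0.0346
Decision: fail to reject H₀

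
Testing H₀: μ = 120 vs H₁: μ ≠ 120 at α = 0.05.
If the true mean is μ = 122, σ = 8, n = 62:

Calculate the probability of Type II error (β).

SE = σ/√n = 8/√62 = 1.0160
Critical values: μ₀ ± z_0.025×SE = 120 ± 1.960×1.0160
Acceptance region: (118.0086, 121.9914)
Under H₁ (μ = 122): z_high = (121.9914 - 122)/1.0160 = -0.0085, z_low = (118.0086 - 122)/1.0160 = -3.9285
β = P(not reject | H₁) = Φ(-0.0085) - Φ(-3.9285) ≈ 0.4966

Answer: β ≈ 0.4966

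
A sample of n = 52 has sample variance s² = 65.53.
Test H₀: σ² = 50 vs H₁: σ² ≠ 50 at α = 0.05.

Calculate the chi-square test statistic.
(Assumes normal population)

df = n - 1 = 51
χ² = (n-1)s²/σ₀² = 51×65.53/50 = 66.8406
Critical values: χ²_{0.975,51} = 33.162, χ²_{0.025,51} = 72.616
Rejection region: χ² < 33.162 or χ² > 72.616
Decision: fail to reject H₀

Answer: χ² = 66.8406, fail to reject H₀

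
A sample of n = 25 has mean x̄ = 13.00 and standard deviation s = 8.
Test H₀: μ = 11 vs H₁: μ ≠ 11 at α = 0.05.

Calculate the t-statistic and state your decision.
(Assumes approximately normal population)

df = n - 1 = 24
SE = s/√n = 8/√25 = 1.6000
t = (x̄ - μ₀)/SE = (13.00 - 11)/1.6000 = 1.2500
Critical value: t_{0.025,24} = ±2.064
p-value ≈ 0.2234
Decision: fail to reject H₀

Answer: t = 1.2500, fail to reject H₀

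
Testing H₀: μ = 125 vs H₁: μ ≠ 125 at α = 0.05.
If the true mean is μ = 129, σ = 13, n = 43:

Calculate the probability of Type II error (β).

Answer: β ≈ 0.4770

Derivation:
SE = σ/√n = 13/√43 = 1.9825
Critical values: μ₀ ± z_0.025×SE = 125 ± 1.960×1.9825
Acceptance region: (121.1143, 128.8857)
Under H₁ (μ = 129): z_high = (128.8857 - 129)/1.9825 = -0.0577, z_low = (121.1143 - 129)/1.9825 = -3.9777
β = P(not reject | H₁) = Φ(-0.0577) - Φ(-3.9777) ≈ 0.4770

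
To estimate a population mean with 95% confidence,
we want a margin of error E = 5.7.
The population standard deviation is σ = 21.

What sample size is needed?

z_0.025 = 1.960
n = (z×σ/E)² = (1.960×21/5.7)²
n = 52.1436
Round up: n = 53

Answer: n = 53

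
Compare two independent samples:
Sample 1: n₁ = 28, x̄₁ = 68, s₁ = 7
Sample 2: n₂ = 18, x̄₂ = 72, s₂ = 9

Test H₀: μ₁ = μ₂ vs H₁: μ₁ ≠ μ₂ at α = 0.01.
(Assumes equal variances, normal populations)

Answer: t = -1.6902, fail to reject H₀

Derivation:
Pooled variance: s²_p = [27×7² + 17×9²]/(44) = 61.3636
s_p = 7.8335
SE = s_p×√(1/n₁ + 1/n₂) = 7.8335×√(1/28 + 1/18) = 2.3666
t = (x̄₁ - x̄₂)/SE = (68 - 72)/2.3666 = -1.6902
df = 44, t-critical = ±2.692
Decision: fail to reject H₀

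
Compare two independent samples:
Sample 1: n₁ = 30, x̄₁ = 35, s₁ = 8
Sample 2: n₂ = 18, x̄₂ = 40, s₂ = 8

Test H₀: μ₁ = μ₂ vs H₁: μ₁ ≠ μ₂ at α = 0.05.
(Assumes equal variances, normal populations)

Answer: t = -2.0963, reject H₀

Derivation:
Pooled variance: s²_p = [29×8² + 17×8²]/(46) = 64.0000
s_p = 8.0000
SE = s_p×√(1/n₁ + 1/n₂) = 8.0000×√(1/30 + 1/18) = 2.3851
t = (x̄₁ - x̄₂)/SE = (35 - 40)/2.3851 = -2.0963
df = 46, t-critical = ±2.013
Decision: reject H₀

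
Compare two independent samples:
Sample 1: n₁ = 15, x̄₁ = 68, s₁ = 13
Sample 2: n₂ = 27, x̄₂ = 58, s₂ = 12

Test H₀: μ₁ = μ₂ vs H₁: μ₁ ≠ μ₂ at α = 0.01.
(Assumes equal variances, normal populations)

Pooled variance: s²_p = [14×13² + 26×12²]/(40) = 152.7500
s_p = 12.3592
SE = s_p×√(1/n₁ + 1/n₂) = 12.3592×√(1/15 + 1/27) = 3.9800
t = (x̄₁ - x̄₂)/SE = (68 - 58)/3.9800 = 2.5126
df = 40, t-critical = ±2.704
Decision: fail to reject H₀

Answer: t = 2.5126, fail to reject H₀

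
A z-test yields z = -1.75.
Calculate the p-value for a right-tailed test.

Answer: p-value ≈ 0.9599

Derivation:
For z = -1.75:
p = P(Z > -1.75) = 1 - Φ(-1.75) = 0.9599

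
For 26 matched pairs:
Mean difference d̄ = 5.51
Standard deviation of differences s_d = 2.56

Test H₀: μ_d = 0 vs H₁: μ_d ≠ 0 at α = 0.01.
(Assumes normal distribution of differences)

df = n - 1 = 25
SE = s_d/√n = 2.56/√26 = 0.5021
t = d̄/SE = 5.51/0.5021 = 10.9739
Critical value: t_{0.005,25} = ±2.787
p-value < 0.0001
Decision: reject H₀

Answer: t = 10.9739, reject H₀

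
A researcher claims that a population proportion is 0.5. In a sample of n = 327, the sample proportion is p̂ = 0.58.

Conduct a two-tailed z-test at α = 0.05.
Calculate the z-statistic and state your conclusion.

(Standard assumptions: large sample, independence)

H₀: p = 0.5, H₁: p ≠ 0.5
Standard error: SE = √(p₀(1-p₀)/n) = √(0.5×0.5/327) = 0.027650
z-statistic: z = (p̂ - p₀)/SE = (0.58 - 0.5)/0.027650 = 2.8933
Critical value: z_0.025 = ±1.960
p-value = 0.0038
Decision: reject H₀ at α = 0.05

Answer: z = 2.8933, reject H₀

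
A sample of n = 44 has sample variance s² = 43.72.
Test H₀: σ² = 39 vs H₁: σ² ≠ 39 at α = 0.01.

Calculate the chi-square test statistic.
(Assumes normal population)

df = n - 1 = 43
χ² = (n-1)s²/σ₀² = 43×43.72/39 = 48.2041
Critical values: χ²_{0.995,43} = 22.859, χ²_{0.005,43} = 70.616
Rejection region: χ² < 22.859 or χ² > 70.616
Decision: fail to reject H₀

Answer: χ² = 48.2041, fail to reject H₀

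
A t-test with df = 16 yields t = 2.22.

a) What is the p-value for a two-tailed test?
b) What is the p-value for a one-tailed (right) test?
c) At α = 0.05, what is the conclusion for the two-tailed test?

Answer: a) 0.0412, b) 0.0206, c) reject H₀

Derivation:
Using t-distribution with df = 16:
a) Two-tailed: p = 2×P(T > 2.22) = 0.0412
b) One-tailed: p = P(T > 2.22) = 0.0206
c) 0.0412 < 0.05, reject H₀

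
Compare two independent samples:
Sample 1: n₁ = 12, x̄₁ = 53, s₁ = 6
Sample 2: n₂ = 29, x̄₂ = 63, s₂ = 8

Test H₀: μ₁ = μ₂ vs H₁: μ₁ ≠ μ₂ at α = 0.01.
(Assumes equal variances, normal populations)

Pooled variance: s²_p = [11×6² + 28×8²]/(39) = 56.1026
s_p = 7.4902
SE = s_p×√(1/n₁ + 1/n₂) = 7.4902×√(1/12 + 1/29) = 2.5710
t = (x̄₁ - x̄₂)/SE = (53 - 63)/2.5710 = -3.8895
df = 39, t-critical = ±2.708
Decision: reject H₀

Answer: t = -3.8895, reject H₀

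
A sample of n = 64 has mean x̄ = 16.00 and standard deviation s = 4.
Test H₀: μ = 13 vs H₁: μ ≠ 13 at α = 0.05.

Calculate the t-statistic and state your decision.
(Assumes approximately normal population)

Answer: t = 6.0000, reject H₀

Derivation:
df = n - 1 = 63
SE = s/√n = 4/√64 = 0.5000
t = (x̄ - μ₀)/SE = (16.00 - 13)/0.5000 = 6.0000
Critical value: t_{0.025,63} = ±1.998
p-value < 0.0001
Decision: reject H₀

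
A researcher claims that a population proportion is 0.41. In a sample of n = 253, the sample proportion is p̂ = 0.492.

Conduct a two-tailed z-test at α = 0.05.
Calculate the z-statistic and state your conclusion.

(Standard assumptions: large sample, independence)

Answer: z = 2.6519, reject H₀

Derivation:
H₀: p = 0.41, H₁: p ≠ 0.41
Standard error: SE = √(p₀(1-p₀)/n) = √(0.41×0.59/253) = 0.030921
z-statistic: z = (p̂ - p₀)/SE = (0.492 - 0.41)/0.030921 = 2.6519
Critical value: z_0.025 = ±1.960
p-value = 0.0080
Decision: reject H₀ at α = 0.05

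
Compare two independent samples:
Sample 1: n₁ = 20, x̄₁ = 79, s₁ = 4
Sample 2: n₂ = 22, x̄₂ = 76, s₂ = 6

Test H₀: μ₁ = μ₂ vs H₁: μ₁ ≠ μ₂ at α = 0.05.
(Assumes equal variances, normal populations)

Pooled variance: s²_p = [19×4² + 21×6²]/(40) = 26.5000
s_p = 5.1478
SE = s_p×√(1/n₁ + 1/n₂) = 5.1478×√(1/20 + 1/22) = 1.5904
t = (x̄₁ - x̄₂)/SE = (79 - 76)/1.5904 = 1.8863
df = 40, t-critical = ±2.021
Decision: fail to reject H₀

Answer: t = 1.8863, fail to reject H₀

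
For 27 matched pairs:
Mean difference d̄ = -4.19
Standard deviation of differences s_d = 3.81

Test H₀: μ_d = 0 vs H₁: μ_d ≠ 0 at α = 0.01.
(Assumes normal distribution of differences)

df = n - 1 = 26
SE = s_d/√n = 3.81/√27 = 0.7332
t = d̄/SE = -4.19/0.7332 = -5.7147
Critical value: t_{0.005,26} = ±2.779
p-value < 0.0001
Decision: reject H₀

Answer: t = -5.7147, reject H₀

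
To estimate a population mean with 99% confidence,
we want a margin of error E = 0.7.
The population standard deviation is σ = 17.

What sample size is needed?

z_0.005 = 2.576
n = (z×σ/E)² = (2.576×17/0.7)²
n = 3913.7536
Round up: n = 3914

Answer: n = 3914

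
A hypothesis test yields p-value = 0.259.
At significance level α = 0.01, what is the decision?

Answer: fail to reject H₀

Derivation:
Compare p-value to α:
0.259 ≥ 0.01
Decision: fail to reject H₀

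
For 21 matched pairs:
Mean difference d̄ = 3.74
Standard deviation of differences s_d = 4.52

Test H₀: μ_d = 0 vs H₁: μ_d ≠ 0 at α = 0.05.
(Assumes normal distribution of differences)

Answer: t = 3.7919, reject H₀

Derivation:
df = n - 1 = 20
SE = s_d/√n = 4.52/√21 = 0.9863
t = d̄/SE = 3.74/0.9863 = 3.7919
Critical value: t_{0.025,20} = ±2.086
p-value ≈ 0.0011
Decision: reject H₀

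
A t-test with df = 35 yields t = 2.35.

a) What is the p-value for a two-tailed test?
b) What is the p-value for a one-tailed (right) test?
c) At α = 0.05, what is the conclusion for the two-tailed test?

Answer: a) 0.0245, b) 0.0123, c) reject H₀

Derivation:
Using t-distribution with df = 35:
a) Two-tailed: p = 2×P(T > 2.35) = 0.0245
b) One-tailed: p = P(T > 2.35) = 0.0123
c) 0.0245 < 0.05, reject H₀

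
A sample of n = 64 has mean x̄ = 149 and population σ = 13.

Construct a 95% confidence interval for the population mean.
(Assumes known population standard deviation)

Confidence level: 95%, α = 0.05
z_0.025 = 1.960
SE = σ/√n = 13/√64 = 1.6250
Margin of error = 1.960 × 1.6250 = 3.1850
CI: x̄ ± margin = 149 ± 3.1850
CI: (145.8150, 152.1850)

Answer: (145.8150, 152.1850)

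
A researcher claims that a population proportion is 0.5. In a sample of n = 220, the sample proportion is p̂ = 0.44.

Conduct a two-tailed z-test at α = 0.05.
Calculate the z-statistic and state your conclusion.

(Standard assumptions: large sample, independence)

Answer: z = -1.7799, fail to reject H₀

Derivation:
H₀: p = 0.5, H₁: p ≠ 0.5
Standard error: SE = √(p₀(1-p₀)/n) = √(0.5×0.5/220) = 0.033710
z-statistic: z = (p̂ - p₀)/SE = (0.44 - 0.5)/0.033710 = -1.7799
Critical value: z_0.025 = ±1.960
p-value = 0.0751
Decision: fail to reject H₀ at α = 0.05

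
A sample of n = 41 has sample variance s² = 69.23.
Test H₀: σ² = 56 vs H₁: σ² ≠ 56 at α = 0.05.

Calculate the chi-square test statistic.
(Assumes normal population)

Answer: χ² = 49.4500, fail to reject H₀

Derivation:
df = n - 1 = 40
χ² = (n-1)s²/σ₀² = 40×69.23/56 = 49.4500
Critical values: χ²_{0.975,40} = 24.433, χ²_{0.025,40} = 59.342
Rejection region: χ² < 24.433 or χ² > 59.342
Decision: fail to reject H₀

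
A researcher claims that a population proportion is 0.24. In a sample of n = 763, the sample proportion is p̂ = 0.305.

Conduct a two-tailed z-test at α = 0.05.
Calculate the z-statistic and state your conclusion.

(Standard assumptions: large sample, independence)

H₀: p = 0.24, H₁: p ≠ 0.24
Standard error: SE = √(p₀(1-p₀)/n) = √(0.24×0.76/763) = 0.015461
z-statistic: z = (p̂ - p₀)/SE = (0.305 - 0.24)/0.015461 = 4.2041
Critical value: z_0.025 = ±1.960
p-value < 0.0001
Decision: reject H₀ at α = 0.05

Answer: z = 4.2041, reject H₀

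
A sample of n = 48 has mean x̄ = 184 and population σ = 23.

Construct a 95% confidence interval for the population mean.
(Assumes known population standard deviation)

Confidence level: 95%, α = 0.05
z_0.025 = 1.960
SE = σ/√n = 23/√48 = 3.3198
Margin of error = 1.960 × 3.3198 = 6.5068
CI: x̄ ± margin = 184 ± 6.5068
CI: (177.4932, 190.5068)

Answer: (177.4932, 190.5068)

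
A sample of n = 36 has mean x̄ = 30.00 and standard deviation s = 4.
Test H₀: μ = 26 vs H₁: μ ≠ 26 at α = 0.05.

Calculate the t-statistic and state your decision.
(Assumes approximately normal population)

df = n - 1 = 35
SE = s/√n = 4/√36 = 0.6667
t = (x̄ - μ₀)/SE = (30.00 - 26)/0.6667 = 5.9997
Critical value: t_{0.025,35} = ±2.030
p-value < 0.0001
Decision: reject H₀

Answer: t = 5.9997, reject H₀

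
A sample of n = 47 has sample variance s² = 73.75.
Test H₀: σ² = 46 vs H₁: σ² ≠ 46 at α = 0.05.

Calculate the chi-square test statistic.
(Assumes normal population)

Answer: χ² = 73.7500, reject H₀

Derivation:
df = n - 1 = 46
χ² = (n-1)s²/σ₀² = 46×73.75/46 = 73.7500
Critical values: χ²_{0.975,46} = 29.160, χ²_{0.025,46} = 66.617
Rejection region: χ² < 29.160 or χ² > 66.617
Decision: reject H₀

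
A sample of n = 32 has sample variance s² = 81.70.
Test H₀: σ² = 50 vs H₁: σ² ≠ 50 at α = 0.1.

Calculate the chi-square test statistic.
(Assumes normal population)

df = n - 1 = 31
χ² = (n-1)s²/σ₀² = 31×81.70/50 = 50.6540
Critical values: χ²_{0.95,31} = 19.281, χ²_{0.05,31} = 44.985
Rejection region: χ² < 19.281 or χ² > 44.985
Decision: reject H₀

Answer: χ² = 50.6540, reject H₀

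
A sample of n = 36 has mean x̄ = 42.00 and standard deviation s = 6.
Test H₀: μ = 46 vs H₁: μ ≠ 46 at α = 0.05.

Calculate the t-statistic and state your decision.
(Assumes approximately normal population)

df = n - 1 = 35
SE = s/√n = 6/√36 = 1.0000
t = (x̄ - μ₀)/SE = (42.00 - 46)/1.0000 = -4.0000
Critical value: t_{0.025,35} = ±2.030
p-value ≈ 0.0003
Decision: reject H₀

Answer: t = -4.0000, reject H₀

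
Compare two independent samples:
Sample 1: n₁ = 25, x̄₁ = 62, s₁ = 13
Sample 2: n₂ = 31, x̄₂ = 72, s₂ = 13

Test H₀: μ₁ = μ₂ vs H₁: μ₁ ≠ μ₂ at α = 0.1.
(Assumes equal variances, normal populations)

Answer: t = -2.8616, reject H₀

Derivation:
Pooled variance: s²_p = [24×13² + 30×13²]/(54) = 169.0000
s_p = 13.0000
SE = s_p×√(1/n₁ + 1/n₂) = 13.0000×√(1/25 + 1/31) = 3.4945
t = (x̄₁ - x̄₂)/SE = (62 - 72)/3.4945 = -2.8616
df = 54, t-critical = ±1.674
Decision: reject H₀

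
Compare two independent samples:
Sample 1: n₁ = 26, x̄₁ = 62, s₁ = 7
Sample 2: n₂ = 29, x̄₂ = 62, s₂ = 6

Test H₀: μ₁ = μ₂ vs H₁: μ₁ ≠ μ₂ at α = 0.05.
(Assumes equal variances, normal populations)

Pooled variance: s²_p = [25×7² + 28×6²]/(53) = 42.1321
s_p = 6.4909
SE = s_p×√(1/n₁ + 1/n₂) = 6.4909×√(1/26 + 1/29) = 1.7531
t = (x̄₁ - x̄₂)/SE = (62 - 62)/1.7531 = 0.0000
df = 53, t-critical = ±2.006
Decision: fail to reject H₀

Answer: t = 0.0000, fail to reject H₀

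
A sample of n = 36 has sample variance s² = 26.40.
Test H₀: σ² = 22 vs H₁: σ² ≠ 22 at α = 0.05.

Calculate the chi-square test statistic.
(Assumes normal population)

Answer: χ² = 42.0000, fail to reject H₀

Derivation:
df = n - 1 = 35
χ² = (n-1)s²/σ₀² = 35×26.40/22 = 42.0000
Critical values: χ²_{0.975,35} = 20.569, χ²_{0.025,35} = 53.203
Rejection region: χ² < 20.569 or χ² > 53.203
Decision: fail to reject H₀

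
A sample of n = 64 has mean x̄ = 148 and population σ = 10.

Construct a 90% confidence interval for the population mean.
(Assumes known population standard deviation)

Answer: (145.9438, 150.0562)

Derivation:
Confidence level: 90%, α = 0.1
z_0.05 = 1.645
SE = σ/√n = 10/√64 = 1.2500
Margin of error = 1.645 × 1.2500 = 2.0562
CI: x̄ ± margin = 148 ± 2.0562
CI: (145.9438, 150.0562)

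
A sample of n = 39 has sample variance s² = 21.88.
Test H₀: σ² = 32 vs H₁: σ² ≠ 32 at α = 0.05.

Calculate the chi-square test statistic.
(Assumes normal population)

Answer: χ² = 25.9825, fail to reject H₀

Derivation:
df = n - 1 = 38
χ² = (n-1)s²/σ₀² = 38×21.88/32 = 25.9825
Critical values: χ²_{0.975,38} = 22.878, χ²_{0.025,38} = 56.896
Rejection region: χ² < 22.878 or χ² > 56.896
Decision: fail to reject H₀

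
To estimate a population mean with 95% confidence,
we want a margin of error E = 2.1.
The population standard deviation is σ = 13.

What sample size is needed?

Answer: n = 148

Derivation:
z_0.025 = 1.960
n = (z×σ/E)² = (1.960×13/2.1)²
n = 147.2178
Round up: n = 148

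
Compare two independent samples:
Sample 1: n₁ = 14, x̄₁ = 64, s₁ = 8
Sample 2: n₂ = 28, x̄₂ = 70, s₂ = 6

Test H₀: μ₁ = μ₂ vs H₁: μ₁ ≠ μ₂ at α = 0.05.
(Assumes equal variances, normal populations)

Pooled variance: s²_p = [13×8² + 27×6²]/(40) = 45.1000
s_p = 6.7157
SE = s_p×√(1/n₁ + 1/n₂) = 6.7157×√(1/14 + 1/28) = 2.1982
t = (x̄₁ - x̄₂)/SE = (64 - 70)/2.1982 = -2.7295
df = 40, t-critical = ±2.021
Decision: reject H₀

Answer: t = -2.7295, reject H₀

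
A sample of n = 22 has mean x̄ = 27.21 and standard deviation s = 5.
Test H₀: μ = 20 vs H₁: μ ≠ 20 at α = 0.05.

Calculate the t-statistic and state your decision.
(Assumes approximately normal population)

Answer: t = 6.7636, reject H₀

Derivation:
df = n - 1 = 21
SE = s/√n = 5/√22 = 1.0660
t = (x̄ - μ₀)/SE = (27.21 - 20)/1.0660 = 6.7636
Critical value: t_{0.025,21} = ±2.080
p-value < 0.0001
Decision: reject H₀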